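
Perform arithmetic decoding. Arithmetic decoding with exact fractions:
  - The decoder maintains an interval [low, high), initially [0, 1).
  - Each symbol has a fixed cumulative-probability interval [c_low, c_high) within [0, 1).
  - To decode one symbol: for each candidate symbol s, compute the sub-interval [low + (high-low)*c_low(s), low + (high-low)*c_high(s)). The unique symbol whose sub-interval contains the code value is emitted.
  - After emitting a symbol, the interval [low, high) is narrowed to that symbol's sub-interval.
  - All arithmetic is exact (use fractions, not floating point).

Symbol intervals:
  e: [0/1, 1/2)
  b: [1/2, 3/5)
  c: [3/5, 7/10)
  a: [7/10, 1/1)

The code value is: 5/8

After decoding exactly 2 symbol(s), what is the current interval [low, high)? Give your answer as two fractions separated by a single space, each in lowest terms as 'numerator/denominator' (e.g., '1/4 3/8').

Answer: 3/5 13/20

Derivation:
Step 1: interval [0/1, 1/1), width = 1/1 - 0/1 = 1/1
  'e': [0/1 + 1/1*0/1, 0/1 + 1/1*1/2) = [0/1, 1/2)
  'b': [0/1 + 1/1*1/2, 0/1 + 1/1*3/5) = [1/2, 3/5)
  'c': [0/1 + 1/1*3/5, 0/1 + 1/1*7/10) = [3/5, 7/10) <- contains code 5/8
  'a': [0/1 + 1/1*7/10, 0/1 + 1/1*1/1) = [7/10, 1/1)
  emit 'c', narrow to [3/5, 7/10)
Step 2: interval [3/5, 7/10), width = 7/10 - 3/5 = 1/10
  'e': [3/5 + 1/10*0/1, 3/5 + 1/10*1/2) = [3/5, 13/20) <- contains code 5/8
  'b': [3/5 + 1/10*1/2, 3/5 + 1/10*3/5) = [13/20, 33/50)
  'c': [3/5 + 1/10*3/5, 3/5 + 1/10*7/10) = [33/50, 67/100)
  'a': [3/5 + 1/10*7/10, 3/5 + 1/10*1/1) = [67/100, 7/10)
  emit 'e', narrow to [3/5, 13/20)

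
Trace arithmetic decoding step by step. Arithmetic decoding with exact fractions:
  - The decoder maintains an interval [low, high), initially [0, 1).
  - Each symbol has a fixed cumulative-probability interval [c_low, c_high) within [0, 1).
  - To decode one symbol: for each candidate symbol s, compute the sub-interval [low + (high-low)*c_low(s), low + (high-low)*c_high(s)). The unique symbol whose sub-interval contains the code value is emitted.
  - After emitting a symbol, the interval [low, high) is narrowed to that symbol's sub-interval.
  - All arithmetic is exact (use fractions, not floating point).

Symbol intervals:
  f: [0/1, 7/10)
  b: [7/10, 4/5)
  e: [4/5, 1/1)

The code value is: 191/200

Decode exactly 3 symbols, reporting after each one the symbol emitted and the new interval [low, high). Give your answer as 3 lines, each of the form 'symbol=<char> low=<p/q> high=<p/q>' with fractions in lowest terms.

Answer: symbol=e low=4/5 high=1/1
symbol=b low=47/50 high=24/25
symbol=b low=477/500 high=239/250

Derivation:
Step 1: interval [0/1, 1/1), width = 1/1 - 0/1 = 1/1
  'f': [0/1 + 1/1*0/1, 0/1 + 1/1*7/10) = [0/1, 7/10)
  'b': [0/1 + 1/1*7/10, 0/1 + 1/1*4/5) = [7/10, 4/5)
  'e': [0/1 + 1/1*4/5, 0/1 + 1/1*1/1) = [4/5, 1/1) <- contains code 191/200
  emit 'e', narrow to [4/5, 1/1)
Step 2: interval [4/5, 1/1), width = 1/1 - 4/5 = 1/5
  'f': [4/5 + 1/5*0/1, 4/5 + 1/5*7/10) = [4/5, 47/50)
  'b': [4/5 + 1/5*7/10, 4/5 + 1/5*4/5) = [47/50, 24/25) <- contains code 191/200
  'e': [4/5 + 1/5*4/5, 4/5 + 1/5*1/1) = [24/25, 1/1)
  emit 'b', narrow to [47/50, 24/25)
Step 3: interval [47/50, 24/25), width = 24/25 - 47/50 = 1/50
  'f': [47/50 + 1/50*0/1, 47/50 + 1/50*7/10) = [47/50, 477/500)
  'b': [47/50 + 1/50*7/10, 47/50 + 1/50*4/5) = [477/500, 239/250) <- contains code 191/200
  'e': [47/50 + 1/50*4/5, 47/50 + 1/50*1/1) = [239/250, 24/25)
  emit 'b', narrow to [477/500, 239/250)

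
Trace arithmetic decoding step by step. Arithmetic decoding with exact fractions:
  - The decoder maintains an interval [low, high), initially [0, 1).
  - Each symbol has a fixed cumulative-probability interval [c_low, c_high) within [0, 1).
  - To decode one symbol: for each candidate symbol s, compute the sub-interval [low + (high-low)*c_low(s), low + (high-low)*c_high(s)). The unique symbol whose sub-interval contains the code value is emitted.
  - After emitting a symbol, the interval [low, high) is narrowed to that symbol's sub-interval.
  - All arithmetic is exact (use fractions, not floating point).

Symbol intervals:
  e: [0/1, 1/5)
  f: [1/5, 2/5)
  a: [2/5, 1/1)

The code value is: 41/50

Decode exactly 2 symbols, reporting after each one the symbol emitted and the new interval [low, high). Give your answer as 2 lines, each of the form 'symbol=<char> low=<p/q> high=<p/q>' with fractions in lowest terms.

Step 1: interval [0/1, 1/1), width = 1/1 - 0/1 = 1/1
  'e': [0/1 + 1/1*0/1, 0/1 + 1/1*1/5) = [0/1, 1/5)
  'f': [0/1 + 1/1*1/5, 0/1 + 1/1*2/5) = [1/5, 2/5)
  'a': [0/1 + 1/1*2/5, 0/1 + 1/1*1/1) = [2/5, 1/1) <- contains code 41/50
  emit 'a', narrow to [2/5, 1/1)
Step 2: interval [2/5, 1/1), width = 1/1 - 2/5 = 3/5
  'e': [2/5 + 3/5*0/1, 2/5 + 3/5*1/5) = [2/5, 13/25)
  'f': [2/5 + 3/5*1/5, 2/5 + 3/5*2/5) = [13/25, 16/25)
  'a': [2/5 + 3/5*2/5, 2/5 + 3/5*1/1) = [16/25, 1/1) <- contains code 41/50
  emit 'a', narrow to [16/25, 1/1)

Answer: symbol=a low=2/5 high=1/1
symbol=a low=16/25 high=1/1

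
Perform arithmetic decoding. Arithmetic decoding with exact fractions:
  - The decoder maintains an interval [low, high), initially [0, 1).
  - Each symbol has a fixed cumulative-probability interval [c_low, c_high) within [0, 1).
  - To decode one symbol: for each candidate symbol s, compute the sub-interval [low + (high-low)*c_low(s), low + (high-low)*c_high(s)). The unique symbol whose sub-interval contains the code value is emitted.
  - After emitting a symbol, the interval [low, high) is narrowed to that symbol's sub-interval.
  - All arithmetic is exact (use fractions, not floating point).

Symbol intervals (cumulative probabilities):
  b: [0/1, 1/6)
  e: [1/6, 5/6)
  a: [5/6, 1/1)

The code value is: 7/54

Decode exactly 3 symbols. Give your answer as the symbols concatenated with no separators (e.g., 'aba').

Step 1: interval [0/1, 1/1), width = 1/1 - 0/1 = 1/1
  'b': [0/1 + 1/1*0/1, 0/1 + 1/1*1/6) = [0/1, 1/6) <- contains code 7/54
  'e': [0/1 + 1/1*1/6, 0/1 + 1/1*5/6) = [1/6, 5/6)
  'a': [0/1 + 1/1*5/6, 0/1 + 1/1*1/1) = [5/6, 1/1)
  emit 'b', narrow to [0/1, 1/6)
Step 2: interval [0/1, 1/6), width = 1/6 - 0/1 = 1/6
  'b': [0/1 + 1/6*0/1, 0/1 + 1/6*1/6) = [0/1, 1/36)
  'e': [0/1 + 1/6*1/6, 0/1 + 1/6*5/6) = [1/36, 5/36) <- contains code 7/54
  'a': [0/1 + 1/6*5/6, 0/1 + 1/6*1/1) = [5/36, 1/6)
  emit 'e', narrow to [1/36, 5/36)
Step 3: interval [1/36, 5/36), width = 5/36 - 1/36 = 1/9
  'b': [1/36 + 1/9*0/1, 1/36 + 1/9*1/6) = [1/36, 5/108)
  'e': [1/36 + 1/9*1/6, 1/36 + 1/9*5/6) = [5/108, 13/108)
  'a': [1/36 + 1/9*5/6, 1/36 + 1/9*1/1) = [13/108, 5/36) <- contains code 7/54
  emit 'a', narrow to [13/108, 5/36)

Answer: bea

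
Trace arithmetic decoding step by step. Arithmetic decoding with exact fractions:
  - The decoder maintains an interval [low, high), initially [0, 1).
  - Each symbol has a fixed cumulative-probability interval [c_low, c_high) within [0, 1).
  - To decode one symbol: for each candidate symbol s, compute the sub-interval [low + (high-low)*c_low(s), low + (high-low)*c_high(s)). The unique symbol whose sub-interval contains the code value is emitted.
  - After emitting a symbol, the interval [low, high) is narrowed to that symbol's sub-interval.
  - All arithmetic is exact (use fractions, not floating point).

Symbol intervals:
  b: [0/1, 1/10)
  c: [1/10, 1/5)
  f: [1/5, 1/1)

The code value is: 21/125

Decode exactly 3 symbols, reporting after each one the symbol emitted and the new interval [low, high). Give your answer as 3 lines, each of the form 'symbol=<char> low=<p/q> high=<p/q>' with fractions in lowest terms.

Step 1: interval [0/1, 1/1), width = 1/1 - 0/1 = 1/1
  'b': [0/1 + 1/1*0/1, 0/1 + 1/1*1/10) = [0/1, 1/10)
  'c': [0/1 + 1/1*1/10, 0/1 + 1/1*1/5) = [1/10, 1/5) <- contains code 21/125
  'f': [0/1 + 1/1*1/5, 0/1 + 1/1*1/1) = [1/5, 1/1)
  emit 'c', narrow to [1/10, 1/5)
Step 2: interval [1/10, 1/5), width = 1/5 - 1/10 = 1/10
  'b': [1/10 + 1/10*0/1, 1/10 + 1/10*1/10) = [1/10, 11/100)
  'c': [1/10 + 1/10*1/10, 1/10 + 1/10*1/5) = [11/100, 3/25)
  'f': [1/10 + 1/10*1/5, 1/10 + 1/10*1/1) = [3/25, 1/5) <- contains code 21/125
  emit 'f', narrow to [3/25, 1/5)
Step 3: interval [3/25, 1/5), width = 1/5 - 3/25 = 2/25
  'b': [3/25 + 2/25*0/1, 3/25 + 2/25*1/10) = [3/25, 16/125)
  'c': [3/25 + 2/25*1/10, 3/25 + 2/25*1/5) = [16/125, 17/125)
  'f': [3/25 + 2/25*1/5, 3/25 + 2/25*1/1) = [17/125, 1/5) <- contains code 21/125
  emit 'f', narrow to [17/125, 1/5)

Answer: symbol=c low=1/10 high=1/5
symbol=f low=3/25 high=1/5
symbol=f low=17/125 high=1/5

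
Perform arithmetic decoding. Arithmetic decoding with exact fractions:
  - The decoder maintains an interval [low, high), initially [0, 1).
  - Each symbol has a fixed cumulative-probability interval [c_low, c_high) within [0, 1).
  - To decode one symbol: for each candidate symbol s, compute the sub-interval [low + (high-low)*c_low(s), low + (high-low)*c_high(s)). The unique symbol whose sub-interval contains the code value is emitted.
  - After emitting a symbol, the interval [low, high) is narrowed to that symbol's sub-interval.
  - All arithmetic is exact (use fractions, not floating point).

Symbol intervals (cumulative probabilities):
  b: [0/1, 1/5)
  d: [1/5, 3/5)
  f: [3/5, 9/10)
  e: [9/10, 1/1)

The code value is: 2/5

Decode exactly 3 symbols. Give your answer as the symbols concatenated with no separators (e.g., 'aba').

Step 1: interval [0/1, 1/1), width = 1/1 - 0/1 = 1/1
  'b': [0/1 + 1/1*0/1, 0/1 + 1/1*1/5) = [0/1, 1/5)
  'd': [0/1 + 1/1*1/5, 0/1 + 1/1*3/5) = [1/5, 3/5) <- contains code 2/5
  'f': [0/1 + 1/1*3/5, 0/1 + 1/1*9/10) = [3/5, 9/10)
  'e': [0/1 + 1/1*9/10, 0/1 + 1/1*1/1) = [9/10, 1/1)
  emit 'd', narrow to [1/5, 3/5)
Step 2: interval [1/5, 3/5), width = 3/5 - 1/5 = 2/5
  'b': [1/5 + 2/5*0/1, 1/5 + 2/5*1/5) = [1/5, 7/25)
  'd': [1/5 + 2/5*1/5, 1/5 + 2/5*3/5) = [7/25, 11/25) <- contains code 2/5
  'f': [1/5 + 2/5*3/5, 1/5 + 2/5*9/10) = [11/25, 14/25)
  'e': [1/5 + 2/5*9/10, 1/5 + 2/5*1/1) = [14/25, 3/5)
  emit 'd', narrow to [7/25, 11/25)
Step 3: interval [7/25, 11/25), width = 11/25 - 7/25 = 4/25
  'b': [7/25 + 4/25*0/1, 7/25 + 4/25*1/5) = [7/25, 39/125)
  'd': [7/25 + 4/25*1/5, 7/25 + 4/25*3/5) = [39/125, 47/125)
  'f': [7/25 + 4/25*3/5, 7/25 + 4/25*9/10) = [47/125, 53/125) <- contains code 2/5
  'e': [7/25 + 4/25*9/10, 7/25 + 4/25*1/1) = [53/125, 11/25)
  emit 'f', narrow to [47/125, 53/125)

Answer: ddf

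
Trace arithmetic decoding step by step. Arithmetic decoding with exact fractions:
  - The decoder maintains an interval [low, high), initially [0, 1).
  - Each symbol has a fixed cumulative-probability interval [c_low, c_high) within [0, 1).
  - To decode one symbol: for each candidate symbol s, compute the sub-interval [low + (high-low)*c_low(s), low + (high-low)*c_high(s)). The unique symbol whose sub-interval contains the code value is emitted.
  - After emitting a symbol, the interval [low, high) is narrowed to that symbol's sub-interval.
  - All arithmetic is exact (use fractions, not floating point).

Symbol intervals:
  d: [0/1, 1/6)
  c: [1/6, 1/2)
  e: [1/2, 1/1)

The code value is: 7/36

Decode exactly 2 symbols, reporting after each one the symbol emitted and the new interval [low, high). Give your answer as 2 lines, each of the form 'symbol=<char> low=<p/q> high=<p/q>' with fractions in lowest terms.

Answer: symbol=c low=1/6 high=1/2
symbol=d low=1/6 high=2/9

Derivation:
Step 1: interval [0/1, 1/1), width = 1/1 - 0/1 = 1/1
  'd': [0/1 + 1/1*0/1, 0/1 + 1/1*1/6) = [0/1, 1/6)
  'c': [0/1 + 1/1*1/6, 0/1 + 1/1*1/2) = [1/6, 1/2) <- contains code 7/36
  'e': [0/1 + 1/1*1/2, 0/1 + 1/1*1/1) = [1/2, 1/1)
  emit 'c', narrow to [1/6, 1/2)
Step 2: interval [1/6, 1/2), width = 1/2 - 1/6 = 1/3
  'd': [1/6 + 1/3*0/1, 1/6 + 1/3*1/6) = [1/6, 2/9) <- contains code 7/36
  'c': [1/6 + 1/3*1/6, 1/6 + 1/3*1/2) = [2/9, 1/3)
  'e': [1/6 + 1/3*1/2, 1/6 + 1/3*1/1) = [1/3, 1/2)
  emit 'd', narrow to [1/6, 2/9)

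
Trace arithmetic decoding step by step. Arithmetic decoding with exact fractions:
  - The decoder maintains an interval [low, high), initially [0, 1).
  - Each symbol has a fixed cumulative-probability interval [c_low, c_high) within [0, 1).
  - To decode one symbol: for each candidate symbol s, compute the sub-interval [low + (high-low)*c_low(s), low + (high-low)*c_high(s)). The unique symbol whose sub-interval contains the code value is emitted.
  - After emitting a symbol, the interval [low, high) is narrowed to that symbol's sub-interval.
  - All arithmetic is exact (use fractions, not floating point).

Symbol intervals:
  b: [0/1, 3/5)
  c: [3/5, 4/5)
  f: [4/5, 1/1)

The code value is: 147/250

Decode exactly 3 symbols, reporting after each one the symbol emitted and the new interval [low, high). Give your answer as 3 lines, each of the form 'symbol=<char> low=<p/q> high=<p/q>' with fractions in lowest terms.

Answer: symbol=b low=0/1 high=3/5
symbol=f low=12/25 high=3/5
symbol=f low=72/125 high=3/5

Derivation:
Step 1: interval [0/1, 1/1), width = 1/1 - 0/1 = 1/1
  'b': [0/1 + 1/1*0/1, 0/1 + 1/1*3/5) = [0/1, 3/5) <- contains code 147/250
  'c': [0/1 + 1/1*3/5, 0/1 + 1/1*4/5) = [3/5, 4/5)
  'f': [0/1 + 1/1*4/5, 0/1 + 1/1*1/1) = [4/5, 1/1)
  emit 'b', narrow to [0/1, 3/5)
Step 2: interval [0/1, 3/5), width = 3/5 - 0/1 = 3/5
  'b': [0/1 + 3/5*0/1, 0/1 + 3/5*3/5) = [0/1, 9/25)
  'c': [0/1 + 3/5*3/5, 0/1 + 3/5*4/5) = [9/25, 12/25)
  'f': [0/1 + 3/5*4/5, 0/1 + 3/5*1/1) = [12/25, 3/5) <- contains code 147/250
  emit 'f', narrow to [12/25, 3/5)
Step 3: interval [12/25, 3/5), width = 3/5 - 12/25 = 3/25
  'b': [12/25 + 3/25*0/1, 12/25 + 3/25*3/5) = [12/25, 69/125)
  'c': [12/25 + 3/25*3/5, 12/25 + 3/25*4/5) = [69/125, 72/125)
  'f': [12/25 + 3/25*4/5, 12/25 + 3/25*1/1) = [72/125, 3/5) <- contains code 147/250
  emit 'f', narrow to [72/125, 3/5)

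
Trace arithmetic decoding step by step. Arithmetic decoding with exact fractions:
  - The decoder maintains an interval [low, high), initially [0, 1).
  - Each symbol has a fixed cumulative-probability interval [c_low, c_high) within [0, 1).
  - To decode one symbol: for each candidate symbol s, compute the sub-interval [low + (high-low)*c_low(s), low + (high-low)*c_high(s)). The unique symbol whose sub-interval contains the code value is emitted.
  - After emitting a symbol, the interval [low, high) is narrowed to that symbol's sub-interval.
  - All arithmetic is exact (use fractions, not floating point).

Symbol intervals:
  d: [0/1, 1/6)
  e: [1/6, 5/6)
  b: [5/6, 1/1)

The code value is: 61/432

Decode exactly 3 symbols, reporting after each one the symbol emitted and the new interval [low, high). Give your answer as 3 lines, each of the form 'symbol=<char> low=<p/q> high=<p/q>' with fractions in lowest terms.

Answer: symbol=d low=0/1 high=1/6
symbol=b low=5/36 high=1/6
symbol=d low=5/36 high=31/216

Derivation:
Step 1: interval [0/1, 1/1), width = 1/1 - 0/1 = 1/1
  'd': [0/1 + 1/1*0/1, 0/1 + 1/1*1/6) = [0/1, 1/6) <- contains code 61/432
  'e': [0/1 + 1/1*1/6, 0/1 + 1/1*5/6) = [1/6, 5/6)
  'b': [0/1 + 1/1*5/6, 0/1 + 1/1*1/1) = [5/6, 1/1)
  emit 'd', narrow to [0/1, 1/6)
Step 2: interval [0/1, 1/6), width = 1/6 - 0/1 = 1/6
  'd': [0/1 + 1/6*0/1, 0/1 + 1/6*1/6) = [0/1, 1/36)
  'e': [0/1 + 1/6*1/6, 0/1 + 1/6*5/6) = [1/36, 5/36)
  'b': [0/1 + 1/6*5/6, 0/1 + 1/6*1/1) = [5/36, 1/6) <- contains code 61/432
  emit 'b', narrow to [5/36, 1/6)
Step 3: interval [5/36, 1/6), width = 1/6 - 5/36 = 1/36
  'd': [5/36 + 1/36*0/1, 5/36 + 1/36*1/6) = [5/36, 31/216) <- contains code 61/432
  'e': [5/36 + 1/36*1/6, 5/36 + 1/36*5/6) = [31/216, 35/216)
  'b': [5/36 + 1/36*5/6, 5/36 + 1/36*1/1) = [35/216, 1/6)
  emit 'd', narrow to [5/36, 31/216)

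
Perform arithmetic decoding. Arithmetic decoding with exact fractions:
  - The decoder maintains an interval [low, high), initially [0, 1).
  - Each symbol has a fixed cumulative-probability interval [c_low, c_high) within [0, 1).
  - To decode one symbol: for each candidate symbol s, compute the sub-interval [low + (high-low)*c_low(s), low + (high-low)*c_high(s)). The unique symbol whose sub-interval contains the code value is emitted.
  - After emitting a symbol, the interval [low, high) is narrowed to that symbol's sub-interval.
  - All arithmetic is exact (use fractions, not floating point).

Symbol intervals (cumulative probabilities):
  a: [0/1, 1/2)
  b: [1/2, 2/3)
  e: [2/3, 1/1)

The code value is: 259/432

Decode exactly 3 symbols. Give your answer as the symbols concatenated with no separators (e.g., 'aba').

Step 1: interval [0/1, 1/1), width = 1/1 - 0/1 = 1/1
  'a': [0/1 + 1/1*0/1, 0/1 + 1/1*1/2) = [0/1, 1/2)
  'b': [0/1 + 1/1*1/2, 0/1 + 1/1*2/3) = [1/2, 2/3) <- contains code 259/432
  'e': [0/1 + 1/1*2/3, 0/1 + 1/1*1/1) = [2/3, 1/1)
  emit 'b', narrow to [1/2, 2/3)
Step 2: interval [1/2, 2/3), width = 2/3 - 1/2 = 1/6
  'a': [1/2 + 1/6*0/1, 1/2 + 1/6*1/2) = [1/2, 7/12)
  'b': [1/2 + 1/6*1/2, 1/2 + 1/6*2/3) = [7/12, 11/18) <- contains code 259/432
  'e': [1/2 + 1/6*2/3, 1/2 + 1/6*1/1) = [11/18, 2/3)
  emit 'b', narrow to [7/12, 11/18)
Step 3: interval [7/12, 11/18), width = 11/18 - 7/12 = 1/36
  'a': [7/12 + 1/36*0/1, 7/12 + 1/36*1/2) = [7/12, 43/72)
  'b': [7/12 + 1/36*1/2, 7/12 + 1/36*2/3) = [43/72, 65/108) <- contains code 259/432
  'e': [7/12 + 1/36*2/3, 7/12 + 1/36*1/1) = [65/108, 11/18)
  emit 'b', narrow to [43/72, 65/108)

Answer: bbb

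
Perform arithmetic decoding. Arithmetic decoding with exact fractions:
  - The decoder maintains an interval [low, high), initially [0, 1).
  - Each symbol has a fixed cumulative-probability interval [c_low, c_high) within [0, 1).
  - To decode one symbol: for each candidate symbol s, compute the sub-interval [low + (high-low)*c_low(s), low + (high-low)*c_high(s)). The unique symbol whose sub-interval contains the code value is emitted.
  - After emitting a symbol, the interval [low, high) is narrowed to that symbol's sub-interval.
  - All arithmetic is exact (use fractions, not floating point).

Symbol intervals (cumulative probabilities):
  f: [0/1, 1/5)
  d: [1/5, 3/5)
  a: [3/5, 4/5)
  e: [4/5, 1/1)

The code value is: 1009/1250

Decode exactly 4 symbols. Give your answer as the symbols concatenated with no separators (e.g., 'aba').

Answer: effe

Derivation:
Step 1: interval [0/1, 1/1), width = 1/1 - 0/1 = 1/1
  'f': [0/1 + 1/1*0/1, 0/1 + 1/1*1/5) = [0/1, 1/5)
  'd': [0/1 + 1/1*1/5, 0/1 + 1/1*3/5) = [1/5, 3/5)
  'a': [0/1 + 1/1*3/5, 0/1 + 1/1*4/5) = [3/5, 4/5)
  'e': [0/1 + 1/1*4/5, 0/1 + 1/1*1/1) = [4/5, 1/1) <- contains code 1009/1250
  emit 'e', narrow to [4/5, 1/1)
Step 2: interval [4/5, 1/1), width = 1/1 - 4/5 = 1/5
  'f': [4/5 + 1/5*0/1, 4/5 + 1/5*1/5) = [4/5, 21/25) <- contains code 1009/1250
  'd': [4/5 + 1/5*1/5, 4/5 + 1/5*3/5) = [21/25, 23/25)
  'a': [4/5 + 1/5*3/5, 4/5 + 1/5*4/5) = [23/25, 24/25)
  'e': [4/5 + 1/5*4/5, 4/5 + 1/5*1/1) = [24/25, 1/1)
  emit 'f', narrow to [4/5, 21/25)
Step 3: interval [4/5, 21/25), width = 21/25 - 4/5 = 1/25
  'f': [4/5 + 1/25*0/1, 4/5 + 1/25*1/5) = [4/5, 101/125) <- contains code 1009/1250
  'd': [4/5 + 1/25*1/5, 4/5 + 1/25*3/5) = [101/125, 103/125)
  'a': [4/5 + 1/25*3/5, 4/5 + 1/25*4/5) = [103/125, 104/125)
  'e': [4/5 + 1/25*4/5, 4/5 + 1/25*1/1) = [104/125, 21/25)
  emit 'f', narrow to [4/5, 101/125)
Step 4: interval [4/5, 101/125), width = 101/125 - 4/5 = 1/125
  'f': [4/5 + 1/125*0/1, 4/5 + 1/125*1/5) = [4/5, 501/625)
  'd': [4/5 + 1/125*1/5, 4/5 + 1/125*3/5) = [501/625, 503/625)
  'a': [4/5 + 1/125*3/5, 4/5 + 1/125*4/5) = [503/625, 504/625)
  'e': [4/5 + 1/125*4/5, 4/5 + 1/125*1/1) = [504/625, 101/125) <- contains code 1009/1250
  emit 'e', narrow to [504/625, 101/125)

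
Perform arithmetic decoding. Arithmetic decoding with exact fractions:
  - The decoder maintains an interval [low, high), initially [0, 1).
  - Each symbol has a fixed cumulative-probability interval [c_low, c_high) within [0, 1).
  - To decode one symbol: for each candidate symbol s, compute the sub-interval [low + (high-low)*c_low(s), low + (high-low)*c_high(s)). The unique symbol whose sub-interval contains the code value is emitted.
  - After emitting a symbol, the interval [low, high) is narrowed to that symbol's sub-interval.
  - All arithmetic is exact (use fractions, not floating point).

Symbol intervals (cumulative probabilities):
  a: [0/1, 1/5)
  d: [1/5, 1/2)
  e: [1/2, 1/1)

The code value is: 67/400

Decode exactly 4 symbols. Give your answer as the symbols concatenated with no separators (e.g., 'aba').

Step 1: interval [0/1, 1/1), width = 1/1 - 0/1 = 1/1
  'a': [0/1 + 1/1*0/1, 0/1 + 1/1*1/5) = [0/1, 1/5) <- contains code 67/400
  'd': [0/1 + 1/1*1/5, 0/1 + 1/1*1/2) = [1/5, 1/2)
  'e': [0/1 + 1/1*1/2, 0/1 + 1/1*1/1) = [1/2, 1/1)
  emit 'a', narrow to [0/1, 1/5)
Step 2: interval [0/1, 1/5), width = 1/5 - 0/1 = 1/5
  'a': [0/1 + 1/5*0/1, 0/1 + 1/5*1/5) = [0/1, 1/25)
  'd': [0/1 + 1/5*1/5, 0/1 + 1/5*1/2) = [1/25, 1/10)
  'e': [0/1 + 1/5*1/2, 0/1 + 1/5*1/1) = [1/10, 1/5) <- contains code 67/400
  emit 'e', narrow to [1/10, 1/5)
Step 3: interval [1/10, 1/5), width = 1/5 - 1/10 = 1/10
  'a': [1/10 + 1/10*0/1, 1/10 + 1/10*1/5) = [1/10, 3/25)
  'd': [1/10 + 1/10*1/5, 1/10 + 1/10*1/2) = [3/25, 3/20)
  'e': [1/10 + 1/10*1/2, 1/10 + 1/10*1/1) = [3/20, 1/5) <- contains code 67/400
  emit 'e', narrow to [3/20, 1/5)
Step 4: interval [3/20, 1/5), width = 1/5 - 3/20 = 1/20
  'a': [3/20 + 1/20*0/1, 3/20 + 1/20*1/5) = [3/20, 4/25)
  'd': [3/20 + 1/20*1/5, 3/20 + 1/20*1/2) = [4/25, 7/40) <- contains code 67/400
  'e': [3/20 + 1/20*1/2, 3/20 + 1/20*1/1) = [7/40, 1/5)
  emit 'd', narrow to [4/25, 7/40)

Answer: aeed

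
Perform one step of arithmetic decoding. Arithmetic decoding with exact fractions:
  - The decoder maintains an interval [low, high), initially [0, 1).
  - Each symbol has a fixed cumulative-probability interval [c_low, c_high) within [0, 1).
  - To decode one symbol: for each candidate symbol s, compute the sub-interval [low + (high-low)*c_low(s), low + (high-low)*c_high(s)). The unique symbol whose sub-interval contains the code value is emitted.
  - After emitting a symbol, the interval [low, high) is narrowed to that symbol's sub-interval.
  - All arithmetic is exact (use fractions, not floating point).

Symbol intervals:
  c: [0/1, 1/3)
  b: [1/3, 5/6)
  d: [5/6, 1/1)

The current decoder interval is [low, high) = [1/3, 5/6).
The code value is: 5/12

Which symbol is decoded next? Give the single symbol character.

Interval width = high − low = 5/6 − 1/3 = 1/2
Scaled code = (code − low) / width = (5/12 − 1/3) / 1/2 = 1/6
  c: [0/1, 1/3) ← scaled code falls here ✓
  b: [1/3, 5/6) 
  d: [5/6, 1/1) 

Answer: c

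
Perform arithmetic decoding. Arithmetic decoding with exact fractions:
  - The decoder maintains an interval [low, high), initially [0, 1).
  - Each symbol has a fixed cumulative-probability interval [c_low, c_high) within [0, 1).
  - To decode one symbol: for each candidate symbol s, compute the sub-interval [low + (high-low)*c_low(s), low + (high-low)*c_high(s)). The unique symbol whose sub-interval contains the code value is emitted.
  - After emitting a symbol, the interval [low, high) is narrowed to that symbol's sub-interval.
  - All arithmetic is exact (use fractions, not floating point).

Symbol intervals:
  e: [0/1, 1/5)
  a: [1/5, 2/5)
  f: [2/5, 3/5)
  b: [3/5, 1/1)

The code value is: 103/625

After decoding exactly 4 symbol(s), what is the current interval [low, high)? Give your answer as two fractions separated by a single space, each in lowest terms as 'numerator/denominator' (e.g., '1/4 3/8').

Step 1: interval [0/1, 1/1), width = 1/1 - 0/1 = 1/1
  'e': [0/1 + 1/1*0/1, 0/1 + 1/1*1/5) = [0/1, 1/5) <- contains code 103/625
  'a': [0/1 + 1/1*1/5, 0/1 + 1/1*2/5) = [1/5, 2/5)
  'f': [0/1 + 1/1*2/5, 0/1 + 1/1*3/5) = [2/5, 3/5)
  'b': [0/1 + 1/1*3/5, 0/1 + 1/1*1/1) = [3/5, 1/1)
  emit 'e', narrow to [0/1, 1/5)
Step 2: interval [0/1, 1/5), width = 1/5 - 0/1 = 1/5
  'e': [0/1 + 1/5*0/1, 0/1 + 1/5*1/5) = [0/1, 1/25)
  'a': [0/1 + 1/5*1/5, 0/1 + 1/5*2/5) = [1/25, 2/25)
  'f': [0/1 + 1/5*2/5, 0/1 + 1/5*3/5) = [2/25, 3/25)
  'b': [0/1 + 1/5*3/5, 0/1 + 1/5*1/1) = [3/25, 1/5) <- contains code 103/625
  emit 'b', narrow to [3/25, 1/5)
Step 3: interval [3/25, 1/5), width = 1/5 - 3/25 = 2/25
  'e': [3/25 + 2/25*0/1, 3/25 + 2/25*1/5) = [3/25, 17/125)
  'a': [3/25 + 2/25*1/5, 3/25 + 2/25*2/5) = [17/125, 19/125)
  'f': [3/25 + 2/25*2/5, 3/25 + 2/25*3/5) = [19/125, 21/125) <- contains code 103/625
  'b': [3/25 + 2/25*3/5, 3/25 + 2/25*1/1) = [21/125, 1/5)
  emit 'f', narrow to [19/125, 21/125)
Step 4: interval [19/125, 21/125), width = 21/125 - 19/125 = 2/125
  'e': [19/125 + 2/125*0/1, 19/125 + 2/125*1/5) = [19/125, 97/625)
  'a': [19/125 + 2/125*1/5, 19/125 + 2/125*2/5) = [97/625, 99/625)
  'f': [19/125 + 2/125*2/5, 19/125 + 2/125*3/5) = [99/625, 101/625)
  'b': [19/125 + 2/125*3/5, 19/125 + 2/125*1/1) = [101/625, 21/125) <- contains code 103/625
  emit 'b', narrow to [101/625, 21/125)

Answer: 101/625 21/125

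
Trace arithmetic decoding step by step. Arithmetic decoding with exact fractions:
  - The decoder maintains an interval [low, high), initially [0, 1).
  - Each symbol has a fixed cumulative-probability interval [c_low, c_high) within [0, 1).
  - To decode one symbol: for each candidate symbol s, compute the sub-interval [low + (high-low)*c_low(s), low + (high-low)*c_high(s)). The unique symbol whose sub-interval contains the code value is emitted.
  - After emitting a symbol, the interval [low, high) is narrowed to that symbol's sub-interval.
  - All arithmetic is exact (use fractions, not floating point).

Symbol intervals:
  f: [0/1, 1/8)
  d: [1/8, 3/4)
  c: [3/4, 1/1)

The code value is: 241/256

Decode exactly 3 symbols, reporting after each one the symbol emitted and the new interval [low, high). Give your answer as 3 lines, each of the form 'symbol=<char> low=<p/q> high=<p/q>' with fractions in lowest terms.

Step 1: interval [0/1, 1/1), width = 1/1 - 0/1 = 1/1
  'f': [0/1 + 1/1*0/1, 0/1 + 1/1*1/8) = [0/1, 1/8)
  'd': [0/1 + 1/1*1/8, 0/1 + 1/1*3/4) = [1/8, 3/4)
  'c': [0/1 + 1/1*3/4, 0/1 + 1/1*1/1) = [3/4, 1/1) <- contains code 241/256
  emit 'c', narrow to [3/4, 1/1)
Step 2: interval [3/4, 1/1), width = 1/1 - 3/4 = 1/4
  'f': [3/4 + 1/4*0/1, 3/4 + 1/4*1/8) = [3/4, 25/32)
  'd': [3/4 + 1/4*1/8, 3/4 + 1/4*3/4) = [25/32, 15/16)
  'c': [3/4 + 1/4*3/4, 3/4 + 1/4*1/1) = [15/16, 1/1) <- contains code 241/256
  emit 'c', narrow to [15/16, 1/1)
Step 3: interval [15/16, 1/1), width = 1/1 - 15/16 = 1/16
  'f': [15/16 + 1/16*0/1, 15/16 + 1/16*1/8) = [15/16, 121/128) <- contains code 241/256
  'd': [15/16 + 1/16*1/8, 15/16 + 1/16*3/4) = [121/128, 63/64)
  'c': [15/16 + 1/16*3/4, 15/16 + 1/16*1/1) = [63/64, 1/1)
  emit 'f', narrow to [15/16, 121/128)

Answer: symbol=c low=3/4 high=1/1
symbol=c low=15/16 high=1/1
symbol=f low=15/16 high=121/128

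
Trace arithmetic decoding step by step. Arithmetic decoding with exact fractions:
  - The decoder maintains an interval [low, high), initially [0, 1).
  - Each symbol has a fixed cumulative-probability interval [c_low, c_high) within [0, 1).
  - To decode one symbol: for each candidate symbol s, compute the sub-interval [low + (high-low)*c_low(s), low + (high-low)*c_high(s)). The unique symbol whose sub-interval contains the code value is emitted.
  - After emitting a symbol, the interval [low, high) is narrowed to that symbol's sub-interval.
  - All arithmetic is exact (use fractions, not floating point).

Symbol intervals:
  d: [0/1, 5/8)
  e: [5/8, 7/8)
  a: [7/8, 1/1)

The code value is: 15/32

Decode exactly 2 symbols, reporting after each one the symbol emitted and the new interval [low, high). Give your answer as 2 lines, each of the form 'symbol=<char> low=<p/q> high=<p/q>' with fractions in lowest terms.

Answer: symbol=d low=0/1 high=5/8
symbol=e low=25/64 high=35/64

Derivation:
Step 1: interval [0/1, 1/1), width = 1/1 - 0/1 = 1/1
  'd': [0/1 + 1/1*0/1, 0/1 + 1/1*5/8) = [0/1, 5/8) <- contains code 15/32
  'e': [0/1 + 1/1*5/8, 0/1 + 1/1*7/8) = [5/8, 7/8)
  'a': [0/1 + 1/1*7/8, 0/1 + 1/1*1/1) = [7/8, 1/1)
  emit 'd', narrow to [0/1, 5/8)
Step 2: interval [0/1, 5/8), width = 5/8 - 0/1 = 5/8
  'd': [0/1 + 5/8*0/1, 0/1 + 5/8*5/8) = [0/1, 25/64)
  'e': [0/1 + 5/8*5/8, 0/1 + 5/8*7/8) = [25/64, 35/64) <- contains code 15/32
  'a': [0/1 + 5/8*7/8, 0/1 + 5/8*1/1) = [35/64, 5/8)
  emit 'e', narrow to [25/64, 35/64)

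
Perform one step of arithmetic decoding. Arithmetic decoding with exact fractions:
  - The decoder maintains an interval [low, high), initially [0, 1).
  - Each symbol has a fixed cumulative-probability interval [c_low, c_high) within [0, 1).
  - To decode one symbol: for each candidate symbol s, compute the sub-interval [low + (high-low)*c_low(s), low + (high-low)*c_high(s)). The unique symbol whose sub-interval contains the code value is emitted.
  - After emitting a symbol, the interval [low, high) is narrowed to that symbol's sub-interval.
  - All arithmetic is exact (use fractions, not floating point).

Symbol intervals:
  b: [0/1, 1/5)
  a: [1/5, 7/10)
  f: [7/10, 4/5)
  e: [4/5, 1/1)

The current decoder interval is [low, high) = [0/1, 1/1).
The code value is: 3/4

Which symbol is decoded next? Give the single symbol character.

Answer: f

Derivation:
Interval width = high − low = 1/1 − 0/1 = 1/1
Scaled code = (code − low) / width = (3/4 − 0/1) / 1/1 = 3/4
  b: [0/1, 1/5) 
  a: [1/5, 7/10) 
  f: [7/10, 4/5) ← scaled code falls here ✓
  e: [4/5, 1/1) 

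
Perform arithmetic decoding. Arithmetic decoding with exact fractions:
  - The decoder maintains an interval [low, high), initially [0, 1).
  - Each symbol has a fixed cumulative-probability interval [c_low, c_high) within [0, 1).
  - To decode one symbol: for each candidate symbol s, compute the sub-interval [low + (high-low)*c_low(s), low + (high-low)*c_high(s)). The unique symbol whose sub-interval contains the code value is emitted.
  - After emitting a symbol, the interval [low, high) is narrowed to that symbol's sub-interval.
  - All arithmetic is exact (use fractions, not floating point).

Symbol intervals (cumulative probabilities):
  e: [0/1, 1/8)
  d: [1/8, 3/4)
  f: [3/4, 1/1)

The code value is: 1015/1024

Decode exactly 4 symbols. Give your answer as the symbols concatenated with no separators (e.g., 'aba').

Step 1: interval [0/1, 1/1), width = 1/1 - 0/1 = 1/1
  'e': [0/1 + 1/1*0/1, 0/1 + 1/1*1/8) = [0/1, 1/8)
  'd': [0/1 + 1/1*1/8, 0/1 + 1/1*3/4) = [1/8, 3/4)
  'f': [0/1 + 1/1*3/4, 0/1 + 1/1*1/1) = [3/4, 1/1) <- contains code 1015/1024
  emit 'f', narrow to [3/4, 1/1)
Step 2: interval [3/4, 1/1), width = 1/1 - 3/4 = 1/4
  'e': [3/4 + 1/4*0/1, 3/4 + 1/4*1/8) = [3/4, 25/32)
  'd': [3/4 + 1/4*1/8, 3/4 + 1/4*3/4) = [25/32, 15/16)
  'f': [3/4 + 1/4*3/4, 3/4 + 1/4*1/1) = [15/16, 1/1) <- contains code 1015/1024
  emit 'f', narrow to [15/16, 1/1)
Step 3: interval [15/16, 1/1), width = 1/1 - 15/16 = 1/16
  'e': [15/16 + 1/16*0/1, 15/16 + 1/16*1/8) = [15/16, 121/128)
  'd': [15/16 + 1/16*1/8, 15/16 + 1/16*3/4) = [121/128, 63/64)
  'f': [15/16 + 1/16*3/4, 15/16 + 1/16*1/1) = [63/64, 1/1) <- contains code 1015/1024
  emit 'f', narrow to [63/64, 1/1)
Step 4: interval [63/64, 1/1), width = 1/1 - 63/64 = 1/64
  'e': [63/64 + 1/64*0/1, 63/64 + 1/64*1/8) = [63/64, 505/512)
  'd': [63/64 + 1/64*1/8, 63/64 + 1/64*3/4) = [505/512, 255/256) <- contains code 1015/1024
  'f': [63/64 + 1/64*3/4, 63/64 + 1/64*1/1) = [255/256, 1/1)
  emit 'd', narrow to [505/512, 255/256)

Answer: fffd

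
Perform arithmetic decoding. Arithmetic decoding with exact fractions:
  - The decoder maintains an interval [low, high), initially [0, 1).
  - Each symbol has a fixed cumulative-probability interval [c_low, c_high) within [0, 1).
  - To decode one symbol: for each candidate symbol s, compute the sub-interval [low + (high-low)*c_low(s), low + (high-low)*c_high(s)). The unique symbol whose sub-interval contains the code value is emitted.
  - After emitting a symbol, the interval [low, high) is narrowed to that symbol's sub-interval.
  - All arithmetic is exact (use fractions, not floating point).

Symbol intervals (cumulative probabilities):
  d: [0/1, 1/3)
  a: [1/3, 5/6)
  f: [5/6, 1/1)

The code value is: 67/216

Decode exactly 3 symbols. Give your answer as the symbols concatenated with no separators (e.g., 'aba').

Answer: dfa

Derivation:
Step 1: interval [0/1, 1/1), width = 1/1 - 0/1 = 1/1
  'd': [0/1 + 1/1*0/1, 0/1 + 1/1*1/3) = [0/1, 1/3) <- contains code 67/216
  'a': [0/1 + 1/1*1/3, 0/1 + 1/1*5/6) = [1/3, 5/6)
  'f': [0/1 + 1/1*5/6, 0/1 + 1/1*1/1) = [5/6, 1/1)
  emit 'd', narrow to [0/1, 1/3)
Step 2: interval [0/1, 1/3), width = 1/3 - 0/1 = 1/3
  'd': [0/1 + 1/3*0/1, 0/1 + 1/3*1/3) = [0/1, 1/9)
  'a': [0/1 + 1/3*1/3, 0/1 + 1/3*5/6) = [1/9, 5/18)
  'f': [0/1 + 1/3*5/6, 0/1 + 1/3*1/1) = [5/18, 1/3) <- contains code 67/216
  emit 'f', narrow to [5/18, 1/3)
Step 3: interval [5/18, 1/3), width = 1/3 - 5/18 = 1/18
  'd': [5/18 + 1/18*0/1, 5/18 + 1/18*1/3) = [5/18, 8/27)
  'a': [5/18 + 1/18*1/3, 5/18 + 1/18*5/6) = [8/27, 35/108) <- contains code 67/216
  'f': [5/18 + 1/18*5/6, 5/18 + 1/18*1/1) = [35/108, 1/3)
  emit 'a', narrow to [8/27, 35/108)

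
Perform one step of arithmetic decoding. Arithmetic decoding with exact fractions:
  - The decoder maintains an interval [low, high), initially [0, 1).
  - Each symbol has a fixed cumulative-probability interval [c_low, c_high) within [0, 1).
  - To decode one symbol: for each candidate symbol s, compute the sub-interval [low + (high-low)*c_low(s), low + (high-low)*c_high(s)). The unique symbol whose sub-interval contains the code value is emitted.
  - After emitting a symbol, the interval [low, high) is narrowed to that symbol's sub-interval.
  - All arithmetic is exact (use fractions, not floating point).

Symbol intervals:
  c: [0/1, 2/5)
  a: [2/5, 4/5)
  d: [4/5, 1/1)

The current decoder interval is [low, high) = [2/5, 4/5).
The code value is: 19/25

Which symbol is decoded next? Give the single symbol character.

Interval width = high − low = 4/5 − 2/5 = 2/5
Scaled code = (code − low) / width = (19/25 − 2/5) / 2/5 = 9/10
  c: [0/1, 2/5) 
  a: [2/5, 4/5) 
  d: [4/5, 1/1) ← scaled code falls here ✓

Answer: d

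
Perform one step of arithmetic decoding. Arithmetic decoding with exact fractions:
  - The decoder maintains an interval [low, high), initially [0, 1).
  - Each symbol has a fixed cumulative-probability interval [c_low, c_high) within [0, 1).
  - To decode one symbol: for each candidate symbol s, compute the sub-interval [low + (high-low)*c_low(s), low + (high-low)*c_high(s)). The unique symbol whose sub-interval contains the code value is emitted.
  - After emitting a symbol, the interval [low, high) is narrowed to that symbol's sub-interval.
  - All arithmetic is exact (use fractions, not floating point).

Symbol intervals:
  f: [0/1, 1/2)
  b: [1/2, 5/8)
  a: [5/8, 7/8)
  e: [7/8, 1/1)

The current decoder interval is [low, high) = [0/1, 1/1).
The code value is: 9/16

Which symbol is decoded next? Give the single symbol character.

Answer: b

Derivation:
Interval width = high − low = 1/1 − 0/1 = 1/1
Scaled code = (code − low) / width = (9/16 − 0/1) / 1/1 = 9/16
  f: [0/1, 1/2) 
  b: [1/2, 5/8) ← scaled code falls here ✓
  a: [5/8, 7/8) 
  e: [7/8, 1/1) 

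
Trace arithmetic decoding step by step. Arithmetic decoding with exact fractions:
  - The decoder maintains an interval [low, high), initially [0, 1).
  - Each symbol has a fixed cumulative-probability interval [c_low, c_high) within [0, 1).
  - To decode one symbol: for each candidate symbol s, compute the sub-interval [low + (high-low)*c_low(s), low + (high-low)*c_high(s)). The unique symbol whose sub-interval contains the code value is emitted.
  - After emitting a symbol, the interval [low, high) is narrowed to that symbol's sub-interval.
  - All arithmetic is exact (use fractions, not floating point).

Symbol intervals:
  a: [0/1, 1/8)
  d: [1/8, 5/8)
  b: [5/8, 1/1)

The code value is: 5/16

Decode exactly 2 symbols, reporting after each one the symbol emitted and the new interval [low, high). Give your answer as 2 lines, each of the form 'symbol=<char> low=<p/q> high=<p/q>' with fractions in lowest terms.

Answer: symbol=d low=1/8 high=5/8
symbol=d low=3/16 high=7/16

Derivation:
Step 1: interval [0/1, 1/1), width = 1/1 - 0/1 = 1/1
  'a': [0/1 + 1/1*0/1, 0/1 + 1/1*1/8) = [0/1, 1/8)
  'd': [0/1 + 1/1*1/8, 0/1 + 1/1*5/8) = [1/8, 5/8) <- contains code 5/16
  'b': [0/1 + 1/1*5/8, 0/1 + 1/1*1/1) = [5/8, 1/1)
  emit 'd', narrow to [1/8, 5/8)
Step 2: interval [1/8, 5/8), width = 5/8 - 1/8 = 1/2
  'a': [1/8 + 1/2*0/1, 1/8 + 1/2*1/8) = [1/8, 3/16)
  'd': [1/8 + 1/2*1/8, 1/8 + 1/2*5/8) = [3/16, 7/16) <- contains code 5/16
  'b': [1/8 + 1/2*5/8, 1/8 + 1/2*1/1) = [7/16, 5/8)
  emit 'd', narrow to [3/16, 7/16)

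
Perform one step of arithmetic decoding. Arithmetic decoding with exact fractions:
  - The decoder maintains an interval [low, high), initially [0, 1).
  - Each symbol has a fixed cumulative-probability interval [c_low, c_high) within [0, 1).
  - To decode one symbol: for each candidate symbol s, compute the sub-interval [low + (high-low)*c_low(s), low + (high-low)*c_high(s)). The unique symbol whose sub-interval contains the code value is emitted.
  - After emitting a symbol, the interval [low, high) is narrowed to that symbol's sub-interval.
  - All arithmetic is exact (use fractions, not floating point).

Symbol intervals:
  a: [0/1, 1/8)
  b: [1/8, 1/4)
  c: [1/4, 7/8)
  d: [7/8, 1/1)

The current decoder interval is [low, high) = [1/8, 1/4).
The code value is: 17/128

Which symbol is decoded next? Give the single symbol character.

Answer: a

Derivation:
Interval width = high − low = 1/4 − 1/8 = 1/8
Scaled code = (code − low) / width = (17/128 − 1/8) / 1/8 = 1/16
  a: [0/1, 1/8) ← scaled code falls here ✓
  b: [1/8, 1/4) 
  c: [1/4, 7/8) 
  d: [7/8, 1/1) 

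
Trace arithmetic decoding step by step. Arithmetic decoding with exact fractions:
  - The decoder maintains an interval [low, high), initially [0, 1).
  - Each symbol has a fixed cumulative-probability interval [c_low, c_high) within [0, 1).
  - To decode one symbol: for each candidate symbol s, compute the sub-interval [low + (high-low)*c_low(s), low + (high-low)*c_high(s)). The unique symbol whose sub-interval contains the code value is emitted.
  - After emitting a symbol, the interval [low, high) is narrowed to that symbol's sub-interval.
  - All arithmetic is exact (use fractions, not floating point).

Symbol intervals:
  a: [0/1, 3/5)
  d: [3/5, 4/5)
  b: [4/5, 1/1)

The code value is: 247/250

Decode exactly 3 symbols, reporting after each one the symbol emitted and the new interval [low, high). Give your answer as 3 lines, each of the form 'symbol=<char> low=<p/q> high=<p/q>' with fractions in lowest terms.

Answer: symbol=b low=4/5 high=1/1
symbol=b low=24/25 high=1/1
symbol=d low=123/125 high=124/125

Derivation:
Step 1: interval [0/1, 1/1), width = 1/1 - 0/1 = 1/1
  'a': [0/1 + 1/1*0/1, 0/1 + 1/1*3/5) = [0/1, 3/5)
  'd': [0/1 + 1/1*3/5, 0/1 + 1/1*4/5) = [3/5, 4/5)
  'b': [0/1 + 1/1*4/5, 0/1 + 1/1*1/1) = [4/5, 1/1) <- contains code 247/250
  emit 'b', narrow to [4/5, 1/1)
Step 2: interval [4/5, 1/1), width = 1/1 - 4/5 = 1/5
  'a': [4/5 + 1/5*0/1, 4/5 + 1/5*3/5) = [4/5, 23/25)
  'd': [4/5 + 1/5*3/5, 4/5 + 1/5*4/5) = [23/25, 24/25)
  'b': [4/5 + 1/5*4/5, 4/5 + 1/5*1/1) = [24/25, 1/1) <- contains code 247/250
  emit 'b', narrow to [24/25, 1/1)
Step 3: interval [24/25, 1/1), width = 1/1 - 24/25 = 1/25
  'a': [24/25 + 1/25*0/1, 24/25 + 1/25*3/5) = [24/25, 123/125)
  'd': [24/25 + 1/25*3/5, 24/25 + 1/25*4/5) = [123/125, 124/125) <- contains code 247/250
  'b': [24/25 + 1/25*4/5, 24/25 + 1/25*1/1) = [124/125, 1/1)
  emit 'd', narrow to [123/125, 124/125)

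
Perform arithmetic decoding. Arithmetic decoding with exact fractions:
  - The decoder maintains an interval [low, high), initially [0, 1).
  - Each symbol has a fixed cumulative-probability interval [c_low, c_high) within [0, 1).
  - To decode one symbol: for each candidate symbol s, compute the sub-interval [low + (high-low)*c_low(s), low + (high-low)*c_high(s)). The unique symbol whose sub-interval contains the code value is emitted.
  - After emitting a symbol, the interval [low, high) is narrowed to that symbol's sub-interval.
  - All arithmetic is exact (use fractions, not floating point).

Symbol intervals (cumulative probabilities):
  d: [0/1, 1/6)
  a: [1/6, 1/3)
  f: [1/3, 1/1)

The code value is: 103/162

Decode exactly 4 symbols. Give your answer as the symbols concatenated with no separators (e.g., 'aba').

Step 1: interval [0/1, 1/1), width = 1/1 - 0/1 = 1/1
  'd': [0/1 + 1/1*0/1, 0/1 + 1/1*1/6) = [0/1, 1/6)
  'a': [0/1 + 1/1*1/6, 0/1 + 1/1*1/3) = [1/6, 1/3)
  'f': [0/1 + 1/1*1/3, 0/1 + 1/1*1/1) = [1/3, 1/1) <- contains code 103/162
  emit 'f', narrow to [1/3, 1/1)
Step 2: interval [1/3, 1/1), width = 1/1 - 1/3 = 2/3
  'd': [1/3 + 2/3*0/1, 1/3 + 2/3*1/6) = [1/3, 4/9)
  'a': [1/3 + 2/3*1/6, 1/3 + 2/3*1/3) = [4/9, 5/9)
  'f': [1/3 + 2/3*1/3, 1/3 + 2/3*1/1) = [5/9, 1/1) <- contains code 103/162
  emit 'f', narrow to [5/9, 1/1)
Step 3: interval [5/9, 1/1), width = 1/1 - 5/9 = 4/9
  'd': [5/9 + 4/9*0/1, 5/9 + 4/9*1/6) = [5/9, 17/27)
  'a': [5/9 + 4/9*1/6, 5/9 + 4/9*1/3) = [17/27, 19/27) <- contains code 103/162
  'f': [5/9 + 4/9*1/3, 5/9 + 4/9*1/1) = [19/27, 1/1)
  emit 'a', narrow to [17/27, 19/27)
Step 4: interval [17/27, 19/27), width = 19/27 - 17/27 = 2/27
  'd': [17/27 + 2/27*0/1, 17/27 + 2/27*1/6) = [17/27, 52/81) <- contains code 103/162
  'a': [17/27 + 2/27*1/6, 17/27 + 2/27*1/3) = [52/81, 53/81)
  'f': [17/27 + 2/27*1/3, 17/27 + 2/27*1/1) = [53/81, 19/27)
  emit 'd', narrow to [17/27, 52/81)

Answer: ffad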